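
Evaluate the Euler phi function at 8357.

8160

Factor: 8357 = 61 · 137.
φ(8357) = (61−1) · (137−1) = 60 · 136 = 8160.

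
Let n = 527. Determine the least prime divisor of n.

17

527 is odd.
Digit sum 14, not divisible by 3.
Ends in 7: not divisible by 5.
7: 527 = 7·75 + 2
11: 527 = 11·47 + 10
13: 527 = 13·40 + 7
17: 527 = 17·31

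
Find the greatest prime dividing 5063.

83

5063 = 61 · 83
83 is prime.
So 5063 = 61 · 83; the largest prime factor is 83.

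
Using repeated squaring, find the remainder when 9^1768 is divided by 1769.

9^1 ≡ 9 (mod 1769)
9^2 ≡ 9^2 = 81 ≡ 81 (mod 1769)
9^4 ≡ 81^2 = 6561 ≡ 1254 (mod 1769)
9^8 ≡ 1254^2 = 1572516 ≡ 1644 (mod 1769)
9^16 ≡ 1644^2 = 2702736 ≡ 1473 (mod 1769)
9^32 ≡ 1473^2 = 2169729 ≡ 935 (mod 1769)
9^64 ≡ 935^2 = 874225 ≡ 339 (mod 1769)
9^128 ≡ 339^2 = 114921 ≡ 1705 (mod 1769)
9^256 ≡ 1705^2 = 2907025 ≡ 558 (mod 1769)
9^512 ≡ 558^2 = 311364 ≡ 20 (mod 1769)
9^1024 ≡ 20^2 = 400 ≡ 400 (mod 1769)
1768 = 1024 + 512 + 128 + 64 + 32 + 8 in binary powers of 2.
So 9^1768 ≡ 400 · 20 · 1705 · 339 · 935 · 1644 ≡ 790 (mod 1769).
Since 790 ≠ 1, base 9 is a Fermat witness: 1769 is composite.

790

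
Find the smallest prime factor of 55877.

71

55877 is odd.
Digit sum 32, not divisible by 3.
Ends in 7: not divisible by 5.
7: 55877 = 7·7982 + 3
11: 55877 = 11·5079 + 8
13: 55877 = 13·4298 + 3
17: 55877 = 17·3286 + 15
19: 55877 = 19·2940 + 17
23: 55877 = 23·2429 + 10
29: 55877 = 29·1926 + 23
31: 55877 = 31·1802 + 15
37: 55877 = 37·1510 + 7
41: 55877 = 41·1362 + 35
43: 55877 = 43·1299 + 20
47: 55877 = 47·1188 + 41
53: 55877 = 53·1054 + 15
59: 55877 = 59·947 + 4
61: 55877 = 61·916 + 1
67: 55877 = 67·833 + 66
71: 55877 = 71·787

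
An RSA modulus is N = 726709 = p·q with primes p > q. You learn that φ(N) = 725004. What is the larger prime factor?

883

φ(n) = (p−1)(q−1) = n − (p+q) + 1, so p + q = 726709 − 725004 + 1 = 1706.
p and q are the roots of t² − 1706t + 726709 = 0.
Discriminant: 1706² − 4·726709 = 2910436 − 2906836 = 3600; √3600 = 60.
q = (1706 − 60)/2 = 823, p = (1706 + 60)/2 = 883.
Check: 823 · 883 = 726709.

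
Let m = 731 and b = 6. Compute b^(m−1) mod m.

6^1 ≡ 6 (mod 731)
6^2 ≡ 6^2 = 36 ≡ 36 (mod 731)
6^4 ≡ 36^2 = 1296 ≡ 565 (mod 731)
6^8 ≡ 565^2 = 319225 ≡ 509 (mod 731)
6^16 ≡ 509^2 = 259081 ≡ 307 (mod 731)
6^32 ≡ 307^2 = 94249 ≡ 681 (mod 731)
6^64 ≡ 681^2 = 463761 ≡ 307 (mod 731)
6^128 ≡ 307^2 = 94249 ≡ 681 (mod 731)
6^256 ≡ 681^2 = 463761 ≡ 307 (mod 731)
6^512 ≡ 307^2 = 94249 ≡ 681 (mod 731)
730 = 512 + 128 + 64 + 16 + 8 + 2 in binary powers of 2.
So 6^730 ≡ 681 · 681 · 307 · 307 · 509 · 36 ≡ 49 (mod 731).
Since 49 ≠ 1, base 6 is a Fermat witness: 731 is composite.

49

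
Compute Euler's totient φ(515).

408

Factor: 515 = 5 · 103.
φ(515) = (5−1) · (103−1) = 4 · 102 = 408.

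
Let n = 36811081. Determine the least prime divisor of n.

83

36811081 is odd.
Digit sum 28, not divisible by 3.
Ends in 1: not divisible by 5.
7: 36811081 = 7·5258725 + 6
11: 36811081 = 11·3346461 + 10
13: 36811081 = 13·2831621 + 8
17: 36811081 = 17·2165357 + 12
19: 36811081 = 19·1937425 + 6
23: 36811081 = 23·1600481 + 18
29: 36811081 = 29·1269347 + 18
31: 36811081 = 31·1187454 + 7
37: 36811081 = 37·994894 + 3
41: 36811081 = 41·897831 + 10
43: 36811081 = 43·856071 + 28
47: 36811081 = 47·783214 + 23
53: 36811081 = 53·694548 + 37
59: 36811081 = 59·623916 + 37
61: 36811081 = 61·603460 + 21
67: 36811081 = 67·549419 + 8
71: 36811081 = 71·518465 + 66
73: 36811081 = 73·504261 + 28
79: 36811081 = 79·465963 + 4
83: 36811081 = 83·443507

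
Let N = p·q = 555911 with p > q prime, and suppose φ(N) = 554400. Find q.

631

φ(n) = (p−1)(q−1) = n − (p+q) + 1, so p + q = 555911 − 554400 + 1 = 1512.
p and q are the roots of t² − 1512t + 555911 = 0.
Discriminant: 1512² − 4·555911 = 2286144 − 2223644 = 62500; √62500 = 250.
q = (1512 − 250)/2 = 631, p = (1512 + 250)/2 = 881.
Check: 631 · 881 = 555911.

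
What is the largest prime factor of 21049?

97

21049 = 7 · 3007
3007 = 31 · 97
97 is prime.
So 21049 = 7 · 31 · 97; the largest prime factor is 97.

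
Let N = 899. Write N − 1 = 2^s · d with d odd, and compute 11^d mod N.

899 − 1 = 898 = 2^1 · 449, so d = 449.
11^1 ≡ 11 (mod 899)
11^2 ≡ 11^2 = 121 ≡ 121 (mod 899)
11^4 ≡ 121^2 = 14641 ≡ 257 (mod 899)
11^8 ≡ 257^2 = 66049 ≡ 422 (mod 899)
11^16 ≡ 422^2 = 178084 ≡ 82 (mod 899)
11^32 ≡ 82^2 = 6724 ≡ 431 (mod 899)
11^64 ≡ 431^2 = 185761 ≡ 567 (mod 899)
11^128 ≡ 567^2 = 321489 ≡ 546 (mod 899)
11^256 ≡ 546^2 = 298116 ≡ 547 (mod 899)
449 = 256 + 128 + 64 + 1 in binary powers of 2.
So 11^449 ≡ 547 · 546 · 567 · 11 ≡ 823 (mod 899).
Squaring chain: 823; never reaches −1, so base 11 is a Miller–Rabin witness that 899 is composite.

823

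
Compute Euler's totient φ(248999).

230400

Factor: 248999 = 17 · 97 · 151.
φ(248999) = (17−1) · (97−1) · (151−1) = 16 · 96 · 150 = 230400.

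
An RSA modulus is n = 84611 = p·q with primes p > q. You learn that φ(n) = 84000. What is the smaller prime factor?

211

φ(n) = (p−1)(q−1) = n − (p+q) + 1, so p + q = 84611 − 84000 + 1 = 612.
p and q are the roots of t² − 612t + 84611 = 0.
Discriminant: 612² − 4·84611 = 374544 − 338444 = 36100; √36100 = 190.
q = (612 − 190)/2 = 211, p = (612 + 190)/2 = 401.
Check: 211 · 401 = 84611.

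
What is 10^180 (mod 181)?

10^1 ≡ 10 (mod 181)
10^2 ≡ 10^2 = 100 ≡ 100 (mod 181)
10^4 ≡ 100^2 = 10000 ≡ 45 (mod 181)
10^8 ≡ 45^2 = 2025 ≡ 34 (mod 181)
10^16 ≡ 34^2 = 1156 ≡ 70 (mod 181)
10^32 ≡ 70^2 = 4900 ≡ 13 (mod 181)
10^64 ≡ 13^2 = 169 ≡ 169 (mod 181)
10^128 ≡ 169^2 = 28561 ≡ 144 (mod 181)
180 = 128 + 32 + 16 + 4 in binary powers of 2.
So 10^180 ≡ 144 · 13 · 70 · 45 ≡ 1 (mod 181).
Since the result is 1, base 10 gives no evidence that 181 is composite.

1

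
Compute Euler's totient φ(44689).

Factor: 44689 = 23 · 29 · 67.
φ(44689) = (23−1) · (29−1) · (67−1) = 22 · 28 · 66 = 40656.

40656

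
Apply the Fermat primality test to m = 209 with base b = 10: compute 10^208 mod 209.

199

10^1 ≡ 10 (mod 209)
10^2 ≡ 10^2 = 100 ≡ 100 (mod 209)
10^4 ≡ 100^2 = 10000 ≡ 177 (mod 209)
10^8 ≡ 177^2 = 31329 ≡ 188 (mod 209)
10^16 ≡ 188^2 = 35344 ≡ 23 (mod 209)
10^32 ≡ 23^2 = 529 ≡ 111 (mod 209)
10^64 ≡ 111^2 = 12321 ≡ 199 (mod 209)
10^128 ≡ 199^2 = 39601 ≡ 100 (mod 209)
208 = 128 + 64 + 16 in binary powers of 2.
So 10^208 ≡ 100 · 199 · 23 ≡ 199 (mod 209).
Since 199 ≠ 1, base 10 is a Fermat witness: 209 is composite.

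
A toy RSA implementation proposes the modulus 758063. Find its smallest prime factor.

758063 is odd.
Digit sum 29, not divisible by 3.
Ends in 3: not divisible by 5.
7: 758063 = 7·108294 + 5
11: 758063 = 11·68914 + 9
13: 758063 = 13·58312 + 7
17: 758063 = 17·44591 + 16
19: 758063 = 19·39898 + 1
23: 758063 = 23·32959 + 6
29: 758063 = 29·26140 + 3
31: 758063 = 31·24453 + 20
37: 758063 = 37·20488 + 7
41: 758063 = 41·18489 + 14
43: 758063 = 43·17629 + 16
47: 758063 = 47·16129

47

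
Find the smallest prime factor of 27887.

27887 is odd.
Digit sum 32, not divisible by 3.
Ends in 7: not divisible by 5.
7: 27887 = 7·3983 + 6
11: 27887 = 11·2535 + 2
13: 27887 = 13·2145 + 2
17: 27887 = 17·1640 + 7
19: 27887 = 19·1467 + 14
23: 27887 = 23·1212 + 11
29: 27887 = 29·961 + 18
31: 27887 = 31·899 + 18
37: 27887 = 37·753 + 26
41: 27887 = 41·680 + 7
43: 27887 = 43·648 + 23
47: 27887 = 47·593 + 16
53: 27887 = 53·526 + 9
59: 27887 = 59·472 + 39
61: 27887 = 61·457 + 10
67: 27887 = 67·416 + 15
71: 27887 = 71·392 + 55
73: 27887 = 73·382 + 1
79: 27887 = 79·353

79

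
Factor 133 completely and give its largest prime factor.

19

133 = 7 · 19
19 is prime.
So 133 = 7 · 19; the largest prime factor is 19.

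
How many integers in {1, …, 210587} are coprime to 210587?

191232

Factor: 210587 = 13 · 97 · 167.
φ(210587) = (13−1) · (97−1) · (167−1) = 12 · 96 · 166 = 191232.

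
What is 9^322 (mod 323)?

251

9^1 ≡ 9 (mod 323)
9^2 ≡ 9^2 = 81 ≡ 81 (mod 323)
9^4 ≡ 81^2 = 6561 ≡ 101 (mod 323)
9^8 ≡ 101^2 = 10201 ≡ 188 (mod 323)
9^16 ≡ 188^2 = 35344 ≡ 137 (mod 323)
9^32 ≡ 137^2 = 18769 ≡ 35 (mod 323)
9^64 ≡ 35^2 = 1225 ≡ 256 (mod 323)
9^128 ≡ 256^2 = 65536 ≡ 290 (mod 323)
9^256 ≡ 290^2 = 84100 ≡ 120 (mod 323)
322 = 256 + 64 + 2 in binary powers of 2.
So 9^322 ≡ 120 · 256 · 81 ≡ 251 (mod 323).
Since 251 ≠ 1, base 9 is a Fermat witness: 323 is composite.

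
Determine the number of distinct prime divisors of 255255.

255255 = 3 · 85085
85085 = 5 · 17017
17017 = 7 · 2431
2431 = 11 · 221
221 = 13 · 17
255255 = 3 · 5 · 7 · 11 · 13 · 17, which has 6 distinct prime factors.

6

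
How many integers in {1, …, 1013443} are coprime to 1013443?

979968

Factor: 1013443 = 59 · 89 · 193.
φ(1013443) = (59−1) · (89−1) · (193−1) = 58 · 88 · 192 = 979968.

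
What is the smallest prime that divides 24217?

24217 is odd.
Digit sum 16, not divisible by 3.
Ends in 7: not divisible by 5.
7: 24217 = 7·3459 + 4
11: 24217 = 11·2201 + 6
13: 24217 = 13·1862 + 11
17: 24217 = 17·1424 + 9
19: 24217 = 19·1274 + 11
23: 24217 = 23·1052 + 21
29: 24217 = 29·835 + 2
31: 24217 = 31·781 + 6
37: 24217 = 37·654 + 19
41: 24217 = 41·590 + 27
43: 24217 = 43·563 + 8
47: 24217 = 47·515 + 12
53: 24217 = 53·456 + 49
59: 24217 = 59·410 + 27
61: 24217 = 61·397

61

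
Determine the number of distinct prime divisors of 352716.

6

352716 = 2^2 · 88179
88179 = 3 · 29393
29393 = 7 · 4199
4199 = 13 · 323
323 = 17 · 19
352716 = 2^2 · 3 · 7 · 13 · 17 · 19, which has 6 distinct prime factors.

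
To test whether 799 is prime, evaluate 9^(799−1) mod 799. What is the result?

9^1 ≡ 9 (mod 799)
9^2 ≡ 9^2 = 81 ≡ 81 (mod 799)
9^4 ≡ 81^2 = 6561 ≡ 169 (mod 799)
9^8 ≡ 169^2 = 28561 ≡ 596 (mod 799)
9^16 ≡ 596^2 = 355216 ≡ 460 (mod 799)
9^32 ≡ 460^2 = 211600 ≡ 664 (mod 799)
9^64 ≡ 664^2 = 440896 ≡ 647 (mod 799)
9^128 ≡ 647^2 = 418609 ≡ 732 (mod 799)
9^256 ≡ 732^2 = 535824 ≡ 494 (mod 799)
9^512 ≡ 494^2 = 244036 ≡ 341 (mod 799)
798 = 512 + 256 + 16 + 8 + 4 + 2 in binary powers of 2.
So 9^798 ≡ 341 · 494 · 460 · 596 · 169 · 81 ≡ 225 (mod 799).
Since 225 ≠ 1, base 9 is a Fermat witness: 799 is composite.

225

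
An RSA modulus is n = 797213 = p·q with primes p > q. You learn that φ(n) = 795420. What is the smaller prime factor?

811

φ(n) = (p−1)(q−1) = n − (p+q) + 1, so p + q = 797213 − 795420 + 1 = 1794.
p and q are the roots of t² − 1794t + 797213 = 0.
Discriminant: 1794² − 4·797213 = 3218436 − 3188852 = 29584; √29584 = 172.
q = (1794 − 172)/2 = 811, p = (1794 + 172)/2 = 983.
Check: 811 · 983 = 797213.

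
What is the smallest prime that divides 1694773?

1694773 is odd.
Digit sum 37, not divisible by 3.
Ends in 3: not divisible by 5.
7: 1694773 = 7·242110 + 3
11: 1694773 = 11·154070 + 3
13: 1694773 = 13·130367 + 2
17: 1694773 = 17·99692 + 9
19: 1694773 = 19·89198 + 11
23: 1694773 = 23·73685 + 18
29: 1694773 = 29·58440 + 13
31: 1694773 = 31·54670 + 3
37: 1694773 = 37·45804 + 25
41: 1694773 = 41·41335 + 38
43: 1694773 = 43·39413 + 14
47: 1694773 = 47·36059

47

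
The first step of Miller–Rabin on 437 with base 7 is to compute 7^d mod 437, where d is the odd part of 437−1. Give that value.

437 − 1 = 436 = 2^2 · 109, so d = 109.
7^1 ≡ 7 (mod 437)
7^2 ≡ 7^2 = 49 ≡ 49 (mod 437)
7^4 ≡ 49^2 = 2401 ≡ 216 (mod 437)
7^8 ≡ 216^2 = 46656 ≡ 334 (mod 437)
7^16 ≡ 334^2 = 111556 ≡ 121 (mod 437)
7^32 ≡ 121^2 = 14641 ≡ 220 (mod 437)
7^64 ≡ 220^2 = 48400 ≡ 330 (mod 437)
109 = 64 + 32 + 8 + 4 + 1 in binary powers of 2.
So 7^109 ≡ 330 · 220 · 334 · 216 · 7 ≡ 102 (mod 437).
Squaring chain: 102 → 353; never reaches −1, so base 7 is a Miller–Rabin witness that 437 is composite.

102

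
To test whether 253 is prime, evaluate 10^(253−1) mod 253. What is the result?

177

10^1 ≡ 10 (mod 253)
10^2 ≡ 10^2 = 100 ≡ 100 (mod 253)
10^4 ≡ 100^2 = 10000 ≡ 133 (mod 253)
10^8 ≡ 133^2 = 17689 ≡ 232 (mod 253)
10^16 ≡ 232^2 = 53824 ≡ 188 (mod 253)
10^32 ≡ 188^2 = 35344 ≡ 177 (mod 253)
10^64 ≡ 177^2 = 31329 ≡ 210 (mod 253)
10^128 ≡ 210^2 = 44100 ≡ 78 (mod 253)
252 = 128 + 64 + 32 + 16 + 8 + 4 in binary powers of 2.
So 10^252 ≡ 78 · 210 · 177 · 188 · 232 · 133 ≡ 177 (mod 253).
Since 177 ≠ 1, base 10 is a Fermat witness: 253 is composite.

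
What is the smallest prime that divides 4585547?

4585547 is odd.
Digit sum 38, not divisible by 3.
Ends in 7: not divisible by 5.
7: 4585547 = 7·655078 + 1
11: 4585547 = 11·416867 + 10
13: 4585547 = 13·352734 + 5
17: 4585547 = 17·269738 + 1
19: 4585547 = 19·241344 + 11
23: 4585547 = 23·199371 + 14
29: 4585547 = 29·158122 + 9
31: 4585547 = 31·147920 + 27
37: 4585547 = 37·123933 + 26
41: 4585547 = 41·111842 + 25
43: 4585547 = 43·106640 + 27
47: 4585547 = 47·97564 + 39
53: 4585547 = 53·86519 + 40
59: 4585547 = 59·77721 + 8
61: 4585547 = 61·75172 + 55
67: 4585547 = 67·68441

67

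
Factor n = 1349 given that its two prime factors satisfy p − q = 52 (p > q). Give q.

Since p = q + 52, we have 1349 = q(q + 52), so q² + 52q − 1349 = 0.
Discriminant: 52² + 4·1349 = 2704 + 5396 = 8100; √8100 = 90.
q = (−52 + 90)/2 = 19, and p = q + 52 = 71.
Check: 19 · 71 = 1349.

19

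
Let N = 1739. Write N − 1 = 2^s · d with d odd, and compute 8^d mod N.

1739 − 1 = 1738 = 2^1 · 869, so d = 869.
8^1 ≡ 8 (mod 1739)
8^2 ≡ 8^2 = 64 ≡ 64 (mod 1739)
8^4 ≡ 64^2 = 4096 ≡ 618 (mod 1739)
8^8 ≡ 618^2 = 381924 ≡ 1083 (mod 1739)
8^16 ≡ 1083^2 = 1172889 ≡ 803 (mod 1739)
8^32 ≡ 803^2 = 644809 ≡ 1379 (mod 1739)
8^64 ≡ 1379^2 = 1901641 ≡ 914 (mod 1739)
8^128 ≡ 914^2 = 835396 ≡ 676 (mod 1739)
8^256 ≡ 676^2 = 456976 ≡ 1358 (mod 1739)
8^512 ≡ 1358^2 = 1844164 ≡ 824 (mod 1739)
869 = 512 + 256 + 64 + 32 + 4 + 1 in binary powers of 2.
So 8^869 ≡ 824 · 1358 · 914 · 1379 · 618 · 8 ≡ 726 (mod 1739).
Squaring chain: 726; never reaches −1, so base 8 is a Miller–Rabin witness that 1739 is composite.

726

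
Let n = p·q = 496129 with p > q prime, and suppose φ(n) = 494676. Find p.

907

φ(n) = (p−1)(q−1) = n − (p+q) + 1, so p + q = 496129 − 494676 + 1 = 1454.
p and q are the roots of t² − 1454t + 496129 = 0.
Discriminant: 1454² − 4·496129 = 2114116 − 1984516 = 129600; √129600 = 360.
q = (1454 − 360)/2 = 547, p = (1454 + 360)/2 = 907.
Check: 547 · 907 = 496129.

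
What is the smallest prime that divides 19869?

3

19869 is odd.
Digit sum 33, divisible by 3.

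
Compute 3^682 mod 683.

1

3^1 ≡ 3 (mod 683)
3^2 ≡ 3^2 = 9 ≡ 9 (mod 683)
3^4 ≡ 9^2 = 81 ≡ 81 (mod 683)
3^8 ≡ 81^2 = 6561 ≡ 414 (mod 683)
3^16 ≡ 414^2 = 171396 ≡ 646 (mod 683)
3^32 ≡ 646^2 = 417316 ≡ 3 (mod 683)
3^64 ≡ 3^2 = 9 ≡ 9 (mod 683)
3^128 ≡ 9^2 = 81 ≡ 81 (mod 683)
3^256 ≡ 81^2 = 6561 ≡ 414 (mod 683)
3^512 ≡ 414^2 = 171396 ≡ 646 (mod 683)
682 = 512 + 128 + 32 + 8 + 2 in binary powers of 2.
So 3^682 ≡ 646 · 81 · 3 · 414 · 9 ≡ 1 (mod 683).
Since the result is 1, base 3 gives no evidence that 683 is composite.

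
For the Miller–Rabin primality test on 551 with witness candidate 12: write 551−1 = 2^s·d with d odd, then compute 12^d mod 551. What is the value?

551 − 1 = 550 = 2^1 · 275, so d = 275.
12^1 ≡ 12 (mod 551)
12^2 ≡ 12^2 = 144 ≡ 144 (mod 551)
12^4 ≡ 144^2 = 20736 ≡ 349 (mod 551)
12^8 ≡ 349^2 = 121801 ≡ 30 (mod 551)
12^16 ≡ 30^2 = 900 ≡ 349 (mod 551)
12^32 ≡ 349^2 = 121801 ≡ 30 (mod 551)
12^64 ≡ 30^2 = 900 ≡ 349 (mod 551)
12^128 ≡ 349^2 = 121801 ≡ 30 (mod 551)
12^256 ≡ 30^2 = 900 ≡ 349 (mod 551)
275 = 256 + 16 + 2 + 1 in binary powers of 2.
So 12^275 ≡ 349 · 349 · 144 · 12 ≡ 46 (mod 551).
Squaring chain: 46; never reaches −1, so base 12 is a Miller–Rabin witness that 551 is composite.

46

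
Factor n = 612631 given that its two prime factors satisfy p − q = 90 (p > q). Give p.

Since p = q + 90, we have 612631 = q(q + 90), so q² + 90q − 612631 = 0.
Discriminant: 90² + 4·612631 = 8100 + 2450524 = 2458624; √2458624 = 1568.
q = (−90 + 1568)/2 = 739, and p = q + 90 = 829.
Check: 739 · 829 = 612631.

829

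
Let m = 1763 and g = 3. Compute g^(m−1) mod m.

3^1 ≡ 3 (mod 1763)
3^2 ≡ 3^2 = 9 ≡ 9 (mod 1763)
3^4 ≡ 9^2 = 81 ≡ 81 (mod 1763)
3^8 ≡ 81^2 = 6561 ≡ 1272 (mod 1763)
3^16 ≡ 1272^2 = 1617984 ≡ 1313 (mod 1763)
3^32 ≡ 1313^2 = 1723969 ≡ 1518 (mod 1763)
3^64 ≡ 1518^2 = 2304324 ≡ 83 (mod 1763)
3^128 ≡ 83^2 = 6889 ≡ 1600 (mod 1763)
3^256 ≡ 1600^2 = 2560000 ≡ 124 (mod 1763)
3^512 ≡ 124^2 = 15376 ≡ 1272 (mod 1763)
3^1024 ≡ 1272^2 = 1617984 ≡ 1313 (mod 1763)
1762 = 1024 + 512 + 128 + 64 + 32 + 2 in binary powers of 2.
So 3^1762 ≡ 1313 · 1272 · 1600 · 83 · 1518 · 9 ≡ 583 (mod 1763).
Since 583 ≠ 1, base 3 is a Fermat witness: 1763 is composite.

583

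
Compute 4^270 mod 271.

4^1 ≡ 4 (mod 271)
4^2 ≡ 4^2 = 16 ≡ 16 (mod 271)
4^4 ≡ 16^2 = 256 ≡ 256 (mod 271)
4^8 ≡ 256^2 = 65536 ≡ 225 (mod 271)
4^16 ≡ 225^2 = 50625 ≡ 219 (mod 271)
4^32 ≡ 219^2 = 47961 ≡ 265 (mod 271)
4^64 ≡ 265^2 = 70225 ≡ 36 (mod 271)
4^128 ≡ 36^2 = 1296 ≡ 212 (mod 271)
4^256 ≡ 212^2 = 44944 ≡ 229 (mod 271)
270 = 256 + 8 + 4 + 2 in binary powers of 2.
So 4^270 ≡ 229 · 225 · 256 · 16 ≡ 1 (mod 271).
Since the result is 1, base 4 gives no evidence that 271 is composite.

1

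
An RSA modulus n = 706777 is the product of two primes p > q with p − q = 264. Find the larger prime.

983

Since p = q + 264, we have 706777 = q(q + 264), so q² + 264q − 706777 = 0.
Discriminant: 264² + 4·706777 = 69696 + 2827108 = 2896804; √2896804 = 1702.
q = (−264 + 1702)/2 = 719, and p = q + 264 = 983.
Check: 719 · 983 = 706777.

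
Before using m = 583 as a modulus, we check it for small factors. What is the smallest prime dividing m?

11

583 is odd.
Digit sum 16, not divisible by 3.
Ends in 3: not divisible by 5.
7: 583 = 7·83 + 2
11: 583 = 11·53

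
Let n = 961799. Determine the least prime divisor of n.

19

961799 is odd.
Digit sum 41, not divisible by 3.
Ends in 9: not divisible by 5.
7: 961799 = 7·137399 + 6
11: 961799 = 11·87436 + 3
13: 961799 = 13·73984 + 7
17: 961799 = 17·56576 + 7
19: 961799 = 19·50621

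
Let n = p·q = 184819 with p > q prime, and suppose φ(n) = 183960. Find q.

φ(n) = (p−1)(q−1) = n − (p+q) + 1, so p + q = 184819 − 183960 + 1 = 860.
p and q are the roots of t² − 860t + 184819 = 0.
Discriminant: 860² − 4·184819 = 739600 − 739276 = 324; √324 = 18.
q = (860 − 18)/2 = 421, p = (860 + 18)/2 = 439.
Check: 421 · 439 = 184819.

421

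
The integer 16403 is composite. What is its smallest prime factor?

16403 is odd.
Digit sum 14, not divisible by 3.
Ends in 3: not divisible by 5.
7: 16403 = 7·2343 + 2
11: 16403 = 11·1491 + 2
13: 16403 = 13·1261 + 10
17: 16403 = 17·964 + 15
19: 16403 = 19·863 + 6
23: 16403 = 23·713 + 4
29: 16403 = 29·565 + 18
31: 16403 = 31·529 + 4
37: 16403 = 37·443 + 12
41: 16403 = 41·400 + 3
43: 16403 = 43·381 + 20
47: 16403 = 47·349

47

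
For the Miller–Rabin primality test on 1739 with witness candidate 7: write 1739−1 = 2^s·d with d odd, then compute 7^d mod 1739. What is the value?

1739 − 1 = 1738 = 2^1 · 869, so d = 869.
7^1 ≡ 7 (mod 1739)
7^2 ≡ 7^2 = 49 ≡ 49 (mod 1739)
7^4 ≡ 49^2 = 2401 ≡ 662 (mod 1739)
7^8 ≡ 662^2 = 438244 ≡ 16 (mod 1739)
7^16 ≡ 16^2 = 256 ≡ 256 (mod 1739)
7^32 ≡ 256^2 = 65536 ≡ 1193 (mod 1739)
7^64 ≡ 1193^2 = 1423249 ≡ 747 (mod 1739)
7^128 ≡ 747^2 = 558009 ≡ 1529 (mod 1739)
7^256 ≡ 1529^2 = 2337841 ≡ 625 (mod 1739)
7^512 ≡ 625^2 = 390625 ≡ 1089 (mod 1739)
869 = 512 + 256 + 64 + 32 + 4 + 1 in binary powers of 2.
So 7^869 ≡ 1089 · 625 · 747 · 1193 · 662 · 7 ≡ 1452 (mod 1739).
Squaring chain: 1452; never reaches −1, so base 7 is a Miller–Rabin witness that 1739 is composite.

1452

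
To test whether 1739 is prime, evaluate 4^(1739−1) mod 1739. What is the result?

4^1 ≡ 4 (mod 1739)
4^2 ≡ 4^2 = 16 ≡ 16 (mod 1739)
4^4 ≡ 16^2 = 256 ≡ 256 (mod 1739)
4^8 ≡ 256^2 = 65536 ≡ 1193 (mod 1739)
4^16 ≡ 1193^2 = 1423249 ≡ 747 (mod 1739)
4^32 ≡ 747^2 = 558009 ≡ 1529 (mod 1739)
4^64 ≡ 1529^2 = 2337841 ≡ 625 (mod 1739)
4^128 ≡ 625^2 = 390625 ≡ 1089 (mod 1739)
4^256 ≡ 1089^2 = 1185921 ≡ 1662 (mod 1739)
4^512 ≡ 1662^2 = 2762244 ≡ 712 (mod 1739)
4^1024 ≡ 712^2 = 506944 ≡ 895 (mod 1739)
1738 = 1024 + 512 + 128 + 64 + 8 + 2 in binary powers of 2.
So 4^1738 ≡ 895 · 712 · 1089 · 625 · 1193 · 16 ≡ 995 (mod 1739).
Since 995 ≠ 1, base 4 is a Fermat witness: 1739 is composite.

995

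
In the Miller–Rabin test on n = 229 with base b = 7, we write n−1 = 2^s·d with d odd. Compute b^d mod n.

229 − 1 = 228 = 2^2 · 57, so d = 57.
7^1 ≡ 7 (mod 229)
7^2 ≡ 7^2 = 49 ≡ 49 (mod 229)
7^4 ≡ 49^2 = 2401 ≡ 111 (mod 229)
7^8 ≡ 111^2 = 12321 ≡ 184 (mod 229)
7^16 ≡ 184^2 = 33856 ≡ 193 (mod 229)
7^32 ≡ 193^2 = 37249 ≡ 151 (mod 229)
57 = 32 + 16 + 8 + 1 in binary powers of 2.
So 7^57 ≡ 151 · 193 · 184 · 7 ≡ 107 (mod 229).
Squaring chain: 107 → 228; reaches −1, so base 7 does not prove 229 composite.

107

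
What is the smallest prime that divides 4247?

31

4247 is odd.
Digit sum 17, not divisible by 3.
Ends in 7: not divisible by 5.
7: 4247 = 7·606 + 5
11: 4247 = 11·386 + 1
13: 4247 = 13·326 + 9
17: 4247 = 17·249 + 14
19: 4247 = 19·223 + 10
23: 4247 = 23·184 + 15
29: 4247 = 29·146 + 13
31: 4247 = 31·137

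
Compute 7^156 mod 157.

1

7^1 ≡ 7 (mod 157)
7^2 ≡ 7^2 = 49 ≡ 49 (mod 157)
7^4 ≡ 49^2 = 2401 ≡ 46 (mod 157)
7^8 ≡ 46^2 = 2116 ≡ 75 (mod 157)
7^16 ≡ 75^2 = 5625 ≡ 130 (mod 157)
7^32 ≡ 130^2 = 16900 ≡ 101 (mod 157)
7^64 ≡ 101^2 = 10201 ≡ 153 (mod 157)
7^128 ≡ 153^2 = 23409 ≡ 16 (mod 157)
156 = 128 + 16 + 8 + 4 in binary powers of 2.
So 7^156 ≡ 16 · 130 · 75 · 46 ≡ 1 (mod 157).
Since the result is 1, base 7 gives no evidence that 157 is composite.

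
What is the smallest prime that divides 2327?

2327 is odd.
Digit sum 14, not divisible by 3.
Ends in 7: not divisible by 5.
7: 2327 = 7·332 + 3
11: 2327 = 11·211 + 6
13: 2327 = 13·179

13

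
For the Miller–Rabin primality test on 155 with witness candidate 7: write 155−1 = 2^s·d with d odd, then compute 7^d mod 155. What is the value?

142

155 − 1 = 154 = 2^1 · 77, so d = 77.
7^1 ≡ 7 (mod 155)
7^2 ≡ 7^2 = 49 ≡ 49 (mod 155)
7^4 ≡ 49^2 = 2401 ≡ 76 (mod 155)
7^8 ≡ 76^2 = 5776 ≡ 41 (mod 155)
7^16 ≡ 41^2 = 1681 ≡ 131 (mod 155)
7^32 ≡ 131^2 = 17161 ≡ 111 (mod 155)
7^64 ≡ 111^2 = 12321 ≡ 76 (mod 155)
77 = 64 + 8 + 4 + 1 in binary powers of 2.
So 7^77 ≡ 76 · 41 · 76 · 7 ≡ 142 (mod 155).
Squaring chain: 142; never reaches −1, so base 7 is a Miller–Rabin witness that 155 is composite.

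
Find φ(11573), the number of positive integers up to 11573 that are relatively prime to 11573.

11340

Factor: 11573 = 71 · 163.
φ(11573) = (71−1) · (163−1) = 70 · 162 = 11340.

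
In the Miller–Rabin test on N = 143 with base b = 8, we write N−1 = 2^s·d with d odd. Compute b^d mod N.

143 − 1 = 142 = 2^1 · 71, so d = 71.
8^1 ≡ 8 (mod 143)
8^2 ≡ 8^2 = 64 ≡ 64 (mod 143)
8^4 ≡ 64^2 = 4096 ≡ 92 (mod 143)
8^8 ≡ 92^2 = 8464 ≡ 27 (mod 143)
8^16 ≡ 27^2 = 729 ≡ 14 (mod 143)
8^32 ≡ 14^2 = 196 ≡ 53 (mod 143)
8^64 ≡ 53^2 = 2809 ≡ 92 (mod 143)
71 = 64 + 4 + 2 + 1 in binary powers of 2.
So 8^71 ≡ 92 · 92 · 64 · 8 ≡ 96 (mod 143).
Squaring chain: 96; never reaches −1, so base 8 is a Miller–Rabin witness that 143 is composite.

96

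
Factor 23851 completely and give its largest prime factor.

23851 = 17 · 1403
1403 = 23 · 61
61 is prime.
So 23851 = 17 · 23 · 61; the largest prime factor is 61.

61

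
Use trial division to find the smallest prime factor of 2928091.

2928091 is odd.
Digit sum 31, not divisible by 3.
Ends in 1: not divisible by 5.
7: 2928091 = 7·418298 + 5
11: 2928091 = 11·266190 + 1
13: 2928091 = 13·225237 + 10
17: 2928091 = 17·172240 + 11
19: 2928091 = 19·154110 + 1
23: 2928091 = 23·127308 + 7
29: 2928091 = 29·100968 + 19
31: 2928091 = 31·94454 + 17
37: 2928091 = 37·79137 + 22
41: 2928091 = 41·71416 + 35
43: 2928091 = 43·68095 + 6
47: 2928091 = 47·62299 + 38
53: 2928091 = 53·55247

53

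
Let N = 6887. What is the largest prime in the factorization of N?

97

6887 = 71 · 97
97 is prime.
So 6887 = 71 · 97; the largest prime factor is 97.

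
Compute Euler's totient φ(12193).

Factor: 12193 = 89 · 137.
φ(12193) = (89−1) · (137−1) = 88 · 136 = 11968.

11968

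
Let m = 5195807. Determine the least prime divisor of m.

5195807 is odd.
Digit sum 35, not divisible by 3.
Ends in 7: not divisible by 5.
7: 5195807 = 7·742258 + 1
11: 5195807 = 11·472346 + 1
13: 5195807 = 13·399677 + 6
17: 5195807 = 17·305635 + 12
19: 5195807 = 19·273463 + 10
23: 5195807 = 23·225904 + 15
29: 5195807 = 29·179165 + 22
31: 5195807 = 31·167606 + 21
37: 5195807 = 37·140427 + 8
41: 5195807 = 41·126727

41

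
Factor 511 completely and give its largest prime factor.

73

511 = 7 · 73
73 is prime.
So 511 = 7 · 73; the largest prime factor is 73.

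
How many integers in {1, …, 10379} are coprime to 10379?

Factor: 10379 = 97 · 107.
φ(10379) = (97−1) · (107−1) = 96 · 106 = 10176.

10176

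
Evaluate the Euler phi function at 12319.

12096

Factor: 12319 = 97 · 127.
φ(12319) = (97−1) · (127−1) = 96 · 126 = 12096.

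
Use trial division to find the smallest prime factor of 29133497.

29133497 is odd.
Digit sum 38, not divisible by 3.
Ends in 7: not divisible by 5.
7: 29133497 = 7·4161928 + 1
11: 29133497 = 11·2648499 + 8
13: 29133497 = 13·2241038 + 3
17: 29133497 = 17·1713735 + 2
19: 29133497 = 19·1533341 + 18
23: 29133497 = 23·1266673 + 18
29: 29133497 = 29·1004603 + 10
31: 29133497 = 31·939790 + 7
37: 29133497 = 37·787391 + 30
41: 29133497 = 41·710573 + 4
43: 29133497 = 43·677523 + 8
47: 29133497 = 47·619861 + 30
53: 29133497 = 53·549688 + 33
59: 29133497 = 59·493788 + 5
61: 29133497 = 61·477598 + 19
67: 29133497 = 67·434828 + 21
71: 29133497 = 71·410330 + 67
73: 29133497 = 73·399089

73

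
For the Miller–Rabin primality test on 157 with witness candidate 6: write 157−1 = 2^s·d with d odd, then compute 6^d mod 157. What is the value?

157 − 1 = 156 = 2^2 · 39, so d = 39.
6^1 ≡ 6 (mod 157)
6^2 ≡ 6^2 = 36 ≡ 36 (mod 157)
6^4 ≡ 36^2 = 1296 ≡ 40 (mod 157)
6^8 ≡ 40^2 = 1600 ≡ 30 (mod 157)
6^16 ≡ 30^2 = 900 ≡ 115 (mod 157)
6^32 ≡ 115^2 = 13225 ≡ 37 (mod 157)
39 = 32 + 4 + 2 + 1 in binary powers of 2.
So 6^39 ≡ 37 · 40 · 36 · 6 ≡ 28 (mod 157).
Squaring chain: 28 → 156; reaches −1, so base 6 does not prove 157 composite.

28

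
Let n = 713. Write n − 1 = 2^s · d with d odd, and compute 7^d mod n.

713 − 1 = 712 = 2^3 · 89, so d = 89.
7^1 ≡ 7 (mod 713)
7^2 ≡ 7^2 = 49 ≡ 49 (mod 713)
7^4 ≡ 49^2 = 2401 ≡ 262 (mod 713)
7^8 ≡ 262^2 = 68644 ≡ 196 (mod 713)
7^16 ≡ 196^2 = 38416 ≡ 627 (mod 713)
7^32 ≡ 627^2 = 393129 ≡ 266 (mod 713)
7^64 ≡ 266^2 = 70756 ≡ 169 (mod 713)
89 = 64 + 16 + 8 + 1 in binary powers of 2.
So 7^89 ≡ 169 · 627 · 196 · 7 ≡ 536 (mod 713).
Squaring chain: 536 → 670 → 423; never reaches −1, so base 7 is a Miller–Rabin witness that 713 is composite.

536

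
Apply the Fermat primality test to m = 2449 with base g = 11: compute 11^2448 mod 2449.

2141

11^1 ≡ 11 (mod 2449)
11^2 ≡ 11^2 = 121 ≡ 121 (mod 2449)
11^4 ≡ 121^2 = 14641 ≡ 2396 (mod 2449)
11^8 ≡ 2396^2 = 5740816 ≡ 360 (mod 2449)
11^16 ≡ 360^2 = 129600 ≡ 2252 (mod 2449)
11^32 ≡ 2252^2 = 5071504 ≡ 2074 (mod 2449)
11^64 ≡ 2074^2 = 4301476 ≡ 1032 (mod 2449)
11^128 ≡ 1032^2 = 1065024 ≡ 2158 (mod 2449)
11^256 ≡ 2158^2 = 4656964 ≡ 1415 (mod 2449)
11^512 ≡ 1415^2 = 2002225 ≡ 1392 (mod 2449)
11^1024 ≡ 1392^2 = 1937664 ≡ 505 (mod 2449)
11^2048 ≡ 505^2 = 255025 ≡ 329 (mod 2449)
2448 = 2048 + 256 + 128 + 16 in binary powers of 2.
So 11^2448 ≡ 329 · 1415 · 2158 · 2252 ≡ 2141 (mod 2449).
Since 2141 ≠ 1, base 11 is a Fermat witness: 2449 is composite.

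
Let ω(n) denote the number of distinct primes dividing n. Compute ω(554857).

554857 = 19^2 · 1537
1537 = 29 · 53
554857 = 19^2 · 29 · 53, which has 3 distinct prime factors.

3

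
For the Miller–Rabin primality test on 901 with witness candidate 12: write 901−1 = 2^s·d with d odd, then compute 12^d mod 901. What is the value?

352

901 − 1 = 900 = 2^2 · 225, so d = 225.
12^1 ≡ 12 (mod 901)
12^2 ≡ 12^2 = 144 ≡ 144 (mod 901)
12^4 ≡ 144^2 = 20736 ≡ 13 (mod 901)
12^8 ≡ 13^2 = 169 ≡ 169 (mod 901)
12^16 ≡ 169^2 = 28561 ≡ 630 (mod 901)
12^32 ≡ 630^2 = 396900 ≡ 460 (mod 901)
12^64 ≡ 460^2 = 211600 ≡ 766 (mod 901)
12^128 ≡ 766^2 = 586756 ≡ 205 (mod 901)
225 = 128 + 64 + 32 + 1 in binary powers of 2.
So 12^225 ≡ 205 · 766 · 460 · 12 ≡ 352 (mod 901).
Squaring chain: 352 → 467; never reaches −1, so base 12 is a Miller–Rabin witness that 901 is composite.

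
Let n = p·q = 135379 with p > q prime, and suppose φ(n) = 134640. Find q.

331

φ(n) = (p−1)(q−1) = n − (p+q) + 1, so p + q = 135379 − 134640 + 1 = 740.
p and q are the roots of t² − 740t + 135379 = 0.
Discriminant: 740² − 4·135379 = 547600 − 541516 = 6084; √6084 = 78.
q = (740 − 78)/2 = 331, p = (740 + 78)/2 = 409.
Check: 331 · 409 = 135379.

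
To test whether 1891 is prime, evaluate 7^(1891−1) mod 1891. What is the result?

1768

7^1 ≡ 7 (mod 1891)
7^2 ≡ 7^2 = 49 ≡ 49 (mod 1891)
7^4 ≡ 49^2 = 2401 ≡ 510 (mod 1891)
7^8 ≡ 510^2 = 260100 ≡ 1033 (mod 1891)
7^16 ≡ 1033^2 = 1067089 ≡ 565 (mod 1891)
7^32 ≡ 565^2 = 319225 ≡ 1537 (mod 1891)
7^64 ≡ 1537^2 = 2362369 ≡ 510 (mod 1891)
7^128 ≡ 510^2 = 260100 ≡ 1033 (mod 1891)
7^256 ≡ 1033^2 = 1067089 ≡ 565 (mod 1891)
7^512 ≡ 565^2 = 319225 ≡ 1537 (mod 1891)
7^1024 ≡ 1537^2 = 2362369 ≡ 510 (mod 1891)
1890 = 1024 + 512 + 256 + 64 + 32 + 2 in binary powers of 2.
So 7^1890 ≡ 510 · 1537 · 565 · 510 · 1537 · 49 ≡ 1768 (mod 1891).
Since 1768 ≠ 1, base 7 is a Fermat witness: 1891 is composite.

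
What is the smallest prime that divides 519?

3

519 is odd.
Digit sum 15, divisible by 3.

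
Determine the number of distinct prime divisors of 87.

87 = 3 · 29
87 = 3 · 29, which has 2 distinct prime factors.

2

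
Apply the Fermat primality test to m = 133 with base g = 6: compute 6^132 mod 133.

6^1 ≡ 6 (mod 133)
6^2 ≡ 6^2 = 36 ≡ 36 (mod 133)
6^4 ≡ 36^2 = 1296 ≡ 99 (mod 133)
6^8 ≡ 99^2 = 9801 ≡ 92 (mod 133)
6^16 ≡ 92^2 = 8464 ≡ 85 (mod 133)
6^32 ≡ 85^2 = 7225 ≡ 43 (mod 133)
6^64 ≡ 43^2 = 1849 ≡ 120 (mod 133)
6^128 ≡ 120^2 = 14400 ≡ 36 (mod 133)
132 = 128 + 4 in binary powers of 2.
So 6^132 ≡ 36 · 99 ≡ 106 (mod 133).
Since 106 ≠ 1, base 6 is a Fermat witness: 133 is composite.

106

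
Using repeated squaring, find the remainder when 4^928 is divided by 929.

4^1 ≡ 4 (mod 929)
4^2 ≡ 4^2 = 16 ≡ 16 (mod 929)
4^4 ≡ 16^2 = 256 ≡ 256 (mod 929)
4^8 ≡ 256^2 = 65536 ≡ 506 (mod 929)
4^16 ≡ 506^2 = 256036 ≡ 561 (mod 929)
4^32 ≡ 561^2 = 314721 ≡ 719 (mod 929)
4^64 ≡ 719^2 = 516961 ≡ 437 (mod 929)
4^128 ≡ 437^2 = 190969 ≡ 524 (mod 929)
4^256 ≡ 524^2 = 274576 ≡ 521 (mod 929)
4^512 ≡ 521^2 = 271441 ≡ 173 (mod 929)
928 = 512 + 256 + 128 + 32 in binary powers of 2.
So 4^928 ≡ 173 · 521 · 524 · 719 ≡ 1 (mod 929).
Since the result is 1, base 4 gives no evidence that 929 is composite.

1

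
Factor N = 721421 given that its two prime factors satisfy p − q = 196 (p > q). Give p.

Since p = q + 196, we have 721421 = q(q + 196), so q² + 196q − 721421 = 0.
Discriminant: 196² + 4·721421 = 38416 + 2885684 = 2924100; √2924100 = 1710.
q = (−196 + 1710)/2 = 757, and p = q + 196 = 953.
Check: 757 · 953 = 721421.

953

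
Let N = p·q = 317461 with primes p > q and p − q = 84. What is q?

Since p = q + 84, we have 317461 = q(q + 84), so q² + 84q − 317461 = 0.
Discriminant: 84² + 4·317461 = 7056 + 1269844 = 1276900; √1276900 = 1130.
q = (−84 + 1130)/2 = 523, and p = q + 84 = 607.
Check: 523 · 607 = 317461.

523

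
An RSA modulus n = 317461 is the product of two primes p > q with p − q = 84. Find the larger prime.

Since p = q + 84, we have 317461 = q(q + 84), so q² + 84q − 317461 = 0.
Discriminant: 84² + 4·317461 = 7056 + 1269844 = 1276900; √1276900 = 1130.
q = (−84 + 1130)/2 = 523, and p = q + 84 = 607.
Check: 523 · 607 = 317461.

607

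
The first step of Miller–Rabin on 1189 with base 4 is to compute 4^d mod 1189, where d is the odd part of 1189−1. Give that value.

1189 − 1 = 1188 = 2^2 · 297, so d = 297.
4^1 ≡ 4 (mod 1189)
4^2 ≡ 4^2 = 16 ≡ 16 (mod 1189)
4^4 ≡ 16^2 = 256 ≡ 256 (mod 1189)
4^8 ≡ 256^2 = 65536 ≡ 141 (mod 1189)
4^16 ≡ 141^2 = 19881 ≡ 857 (mod 1189)
4^32 ≡ 857^2 = 734449 ≡ 836 (mod 1189)
4^64 ≡ 836^2 = 698896 ≡ 953 (mod 1189)
4^128 ≡ 953^2 = 908209 ≡ 1002 (mod 1189)
4^256 ≡ 1002^2 = 1004004 ≡ 488 (mod 1189)
297 = 256 + 32 + 8 + 1 in binary powers of 2.
So 4^297 ≡ 488 · 836 · 141 · 4 ≡ 1050 (mod 1189).
Squaring chain: 1050 → 297; never reaches −1, so base 4 is a Miller–Rabin witness that 1189 is composite.

1050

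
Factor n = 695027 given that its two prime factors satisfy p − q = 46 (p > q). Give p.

Since p = q + 46, we have 695027 = q(q + 46), so q² + 46q − 695027 = 0.
Discriminant: 46² + 4·695027 = 2116 + 2780108 = 2782224; √2782224 = 1668.
q = (−46 + 1668)/2 = 811, and p = q + 46 = 857.
Check: 811 · 857 = 695027.

857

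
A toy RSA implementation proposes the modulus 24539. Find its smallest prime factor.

24539 is odd.
Digit sum 23, not divisible by 3.
Ends in 9: not divisible by 5.
7: 24539 = 7·3505 + 4
11: 24539 = 11·2230 + 9
13: 24539 = 13·1887 + 8
17: 24539 = 17·1443 + 8
19: 24539 = 19·1291 + 10
23: 24539 = 23·1066 + 21
29: 24539 = 29·846 + 5
31: 24539 = 31·791 + 18
37: 24539 = 37·663 + 8
41: 24539 = 41·598 + 21
43: 24539 = 43·570 + 29
47: 24539 = 47·522 + 5
53: 24539 = 53·463

53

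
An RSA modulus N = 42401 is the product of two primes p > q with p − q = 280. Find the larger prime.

389

Since p = q + 280, we have 42401 = q(q + 280), so q² + 280q − 42401 = 0.
Discriminant: 280² + 4·42401 = 78400 + 169604 = 248004; √248004 = 498.
q = (−280 + 498)/2 = 109, and p = q + 280 = 389.
Check: 109 · 389 = 42401.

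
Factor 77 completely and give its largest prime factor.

11

77 = 7 · 11
11 is prime.
So 77 = 7 · 11; the largest prime factor is 11.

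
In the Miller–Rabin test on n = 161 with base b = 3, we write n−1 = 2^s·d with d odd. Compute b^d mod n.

161 − 1 = 160 = 2^5 · 5, so d = 5.
3^1 ≡ 3 (mod 161)
3^2 ≡ 3^2 = 9 ≡ 9 (mod 161)
3^4 ≡ 9^2 = 81 ≡ 81 (mod 161)
5 = 4 + 1 in binary powers of 2.
So 3^5 ≡ 81 · 3 ≡ 82 (mod 161).
Squaring chain: 82 → 123 → 156 → 25 → 142; never reaches −1, so base 3 is a Miller–Rabin witness that 161 is composite.

82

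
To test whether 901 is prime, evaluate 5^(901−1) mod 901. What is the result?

13

5^1 ≡ 5 (mod 901)
5^2 ≡ 5^2 = 25 ≡ 25 (mod 901)
5^4 ≡ 25^2 = 625 ≡ 625 (mod 901)
5^8 ≡ 625^2 = 390625 ≡ 492 (mod 901)
5^16 ≡ 492^2 = 242064 ≡ 596 (mod 901)
5^32 ≡ 596^2 = 355216 ≡ 222 (mod 901)
5^64 ≡ 222^2 = 49284 ≡ 630 (mod 901)
5^128 ≡ 630^2 = 396900 ≡ 460 (mod 901)
5^256 ≡ 460^2 = 211600 ≡ 766 (mod 901)
5^512 ≡ 766^2 = 586756 ≡ 205 (mod 901)
900 = 512 + 256 + 128 + 4 in binary powers of 2.
So 5^900 ≡ 205 · 766 · 460 · 625 ≡ 13 (mod 901).
Since 13 ≠ 1, base 5 is a Fermat witness: 901 is composite.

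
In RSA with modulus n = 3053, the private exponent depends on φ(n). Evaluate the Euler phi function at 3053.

2940

Factor: 3053 = 43 · 71.
φ(3053) = (43−1) · (71−1) = 42 · 70 = 2940.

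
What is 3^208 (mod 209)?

3^1 ≡ 3 (mod 209)
3^2 ≡ 3^2 = 9 ≡ 9 (mod 209)
3^4 ≡ 9^2 = 81 ≡ 81 (mod 209)
3^8 ≡ 81^2 = 6561 ≡ 82 (mod 209)
3^16 ≡ 82^2 = 6724 ≡ 36 (mod 209)
3^32 ≡ 36^2 = 1296 ≡ 42 (mod 209)
3^64 ≡ 42^2 = 1764 ≡ 92 (mod 209)
3^128 ≡ 92^2 = 8464 ≡ 104 (mod 209)
208 = 128 + 64 + 16 in binary powers of 2.
So 3^208 ≡ 104 · 92 · 36 ≡ 16 (mod 209).
Since 16 ≠ 1, base 3 is a Fermat witness: 209 is composite.

16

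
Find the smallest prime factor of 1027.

13

1027 is odd.
Digit sum 10, not divisible by 3.
Ends in 7: not divisible by 5.
7: 1027 = 7·146 + 5
11: 1027 = 11·93 + 4
13: 1027 = 13·79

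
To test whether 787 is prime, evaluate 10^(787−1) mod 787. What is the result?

1

10^1 ≡ 10 (mod 787)
10^2 ≡ 10^2 = 100 ≡ 100 (mod 787)
10^4 ≡ 100^2 = 10000 ≡ 556 (mod 787)
10^8 ≡ 556^2 = 309136 ≡ 632 (mod 787)
10^16 ≡ 632^2 = 399424 ≡ 415 (mod 787)
10^32 ≡ 415^2 = 172225 ≡ 659 (mod 787)
10^64 ≡ 659^2 = 434281 ≡ 644 (mod 787)
10^128 ≡ 644^2 = 414736 ≡ 774 (mod 787)
10^256 ≡ 774^2 = 599076 ≡ 169 (mod 787)
10^512 ≡ 169^2 = 28561 ≡ 229 (mod 787)
786 = 512 + 256 + 16 + 2 in binary powers of 2.
So 10^786 ≡ 229 · 169 · 415 · 100 ≡ 1 (mod 787).
Since the result is 1, base 10 gives no evidence that 787 is composite.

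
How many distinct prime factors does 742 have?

3

742 = 2 · 371
371 = 7 · 53
742 = 2 · 7 · 53, which has 3 distinct prime factors.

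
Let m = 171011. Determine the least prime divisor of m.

41

171011 is odd.
Digit sum 11, not divisible by 3.
Ends in 1: not divisible by 5.
7: 171011 = 7·24430 + 1
11: 171011 = 11·15546 + 5
13: 171011 = 13·13154 + 9
17: 171011 = 17·10059 + 8
19: 171011 = 19·9000 + 11
23: 171011 = 23·7435 + 6
29: 171011 = 29·5896 + 27
31: 171011 = 31·5516 + 15
37: 171011 = 37·4621 + 34
41: 171011 = 41·4171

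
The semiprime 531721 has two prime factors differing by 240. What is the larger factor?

859

Since p = q + 240, we have 531721 = q(q + 240), so q² + 240q − 531721 = 0.
Discriminant: 240² + 4·531721 = 57600 + 2126884 = 2184484; √2184484 = 1478.
q = (−240 + 1478)/2 = 619, and p = q + 240 = 859.
Check: 619 · 859 = 531721.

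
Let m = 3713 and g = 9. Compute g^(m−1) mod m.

3390

9^1 ≡ 9 (mod 3713)
9^2 ≡ 9^2 = 81 ≡ 81 (mod 3713)
9^4 ≡ 81^2 = 6561 ≡ 2848 (mod 3713)
9^8 ≡ 2848^2 = 8111104 ≡ 1912 (mod 3713)
9^16 ≡ 1912^2 = 3655744 ≡ 2152 (mod 3713)
9^32 ≡ 2152^2 = 4631104 ≡ 993 (mod 3713)
9^64 ≡ 993^2 = 986049 ≡ 2104 (mod 3713)
9^128 ≡ 2104^2 = 4426816 ≡ 920 (mod 3713)
9^256 ≡ 920^2 = 846400 ≡ 3549 (mod 3713)
9^512 ≡ 3549^2 = 12595401 ≡ 905 (mod 3713)
9^1024 ≡ 905^2 = 819025 ≡ 2165 (mod 3713)
9^2048 ≡ 2165^2 = 4687225 ≡ 1419 (mod 3713)
3712 = 2048 + 1024 + 512 + 128 in binary powers of 2.
So 9^3712 ≡ 1419 · 2165 · 905 · 920 ≡ 3390 (mod 3713).
Since 3390 ≠ 1, base 9 is a Fermat witness: 3713 is composite.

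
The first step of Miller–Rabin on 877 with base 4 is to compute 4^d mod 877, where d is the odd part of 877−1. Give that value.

877 − 1 = 876 = 2^2 · 219, so d = 219.
4^1 ≡ 4 (mod 877)
4^2 ≡ 4^2 = 16 ≡ 16 (mod 877)
4^4 ≡ 16^2 = 256 ≡ 256 (mod 877)
4^8 ≡ 256^2 = 65536 ≡ 638 (mod 877)
4^16 ≡ 638^2 = 407044 ≡ 116 (mod 877)
4^32 ≡ 116^2 = 13456 ≡ 301 (mod 877)
4^64 ≡ 301^2 = 90601 ≡ 270 (mod 877)
4^128 ≡ 270^2 = 72900 ≡ 109 (mod 877)
219 = 128 + 64 + 16 + 8 + 2 + 1 in binary powers of 2.
So 4^219 ≡ 109 · 270 · 116 · 638 · 16 · 4 ≡ 876 (mod 877).
Since 4^d ≡ 876 (mod 877), base 4 does not prove 877 composite.

876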